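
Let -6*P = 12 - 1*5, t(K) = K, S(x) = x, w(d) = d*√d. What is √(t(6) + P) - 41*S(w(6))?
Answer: -246*√6 + √174/6 ≈ -600.38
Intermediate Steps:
w(d) = d^(3/2)
P = -7/6 (P = -(12 - 1*5)/6 = -(12 - 5)/6 = -⅙*7 = -7/6 ≈ -1.1667)
√(t(6) + P) - 41*S(w(6)) = √(6 - 7/6) - 246*√6 = √(29/6) - 246*√6 = √174/6 - 246*√6 = -246*√6 + √174/6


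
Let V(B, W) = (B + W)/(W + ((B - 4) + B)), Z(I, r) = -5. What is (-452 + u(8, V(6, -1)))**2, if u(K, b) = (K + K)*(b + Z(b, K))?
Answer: 13278736/49 ≈ 2.7099e+5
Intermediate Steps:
V(B, W) = (B + W)/(-4 + W + 2*B) (V(B, W) = (B + W)/(W + ((-4 + B) + B)) = (B + W)/(W + (-4 + 2*B)) = (B + W)/(-4 + W + 2*B))
u(K, b) = 2*K*(-5 + b) (u(K, b) = (K + K)*(b - 5) = (2*K)*(-5 + b) = 2*K*(-5 + b))
(-452 + u(8, V(6, -1)))**2 = (-452 + 2*8*(-5 + (6 - 1)/(-4 - 1 + 2*6)))**2 = (-452 + 2*8*(-5 + 5/(-4 - 1 + 12)))**2 = (-452 + 2*8*(-5 + 5/7))**2 = (-452 + 2*8*(-30/7))**2 = (-452 - 480/7)**2 = (-3644/7)**2 = 13278736/49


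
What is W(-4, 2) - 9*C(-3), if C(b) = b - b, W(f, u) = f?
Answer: -4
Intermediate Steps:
C(b) = 0
W(-4, 2) - 9*C(-3) = -4 - 9*0 = -4 + 0 = -4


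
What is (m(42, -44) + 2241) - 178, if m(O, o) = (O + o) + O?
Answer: 2103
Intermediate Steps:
m(O, o) = o + 2*O
(m(42, -44) + 2241) - 178 = ((-44 + 2*42) + 2241) - 178 = ((-44 + 84) + 2241) - 178 = (40 + 2241) - 178 = 2281 - 178 = 2103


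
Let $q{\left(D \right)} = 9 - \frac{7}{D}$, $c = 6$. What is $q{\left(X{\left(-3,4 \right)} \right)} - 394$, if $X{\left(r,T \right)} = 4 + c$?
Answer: $- \frac{3857}{10} \approx -385.7$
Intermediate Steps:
$X{\left(r,T \right)} = 10$ ($X{\left(r,T \right)} = 4 + 6 = 10$)
$q{\left(X{\left(-3,4 \right)} \right)} - 394 = \left(9 - \frac{7}{10}\right) - 394 = \frac{83}{10} - 394 = - \frac{3857}{10}$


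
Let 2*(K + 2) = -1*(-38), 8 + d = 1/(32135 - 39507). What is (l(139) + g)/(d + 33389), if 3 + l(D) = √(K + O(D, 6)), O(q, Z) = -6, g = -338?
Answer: -2513852/246084731 + 7372*√11/246084731 ≈ -0.010116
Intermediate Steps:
d = -58977/7372 (d = -8 + 1/(32135 - 39507) = -8 + 1/(-7372) = -8 - 1/7372 = -58977/7372 ≈ -8.0001)
K = 17 (K = -2 + (-1*(-38))/2 = -2 + (½)*38 = -2 + 19 = 17)
l(D) = -3 + √11 (l(D) = -3 + √(17 - 6) = -3 + √11)
(l(139) + g)/(d + 33389) = ((-3 + √11) - 338)/(-58977/7372 + 33389) = (-341 + √11)/(246084731/7372) = (-341 + √11)*(7372/246084731) = -2513852/246084731 + 7372*√11/246084731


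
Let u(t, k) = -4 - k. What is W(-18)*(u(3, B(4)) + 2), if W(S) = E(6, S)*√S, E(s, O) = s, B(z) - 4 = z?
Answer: -180*I*√2 ≈ -254.56*I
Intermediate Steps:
B(z) = 4 + z
W(S) = 6*√S
W(-18)*(u(3, B(4)) + 2) = (6*√(-18))*((-4 - (4 + 4)) + 2) = (6*(3*I*√2))*((-4 - 1*8) + 2) = (18*I*√2)*((-4 - 8) + 2) = (18*I*√2)*(-12 + 2) = (18*I*√2)*(-10) = -180*I*√2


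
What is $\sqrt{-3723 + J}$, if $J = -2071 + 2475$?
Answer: $i \sqrt{3319} \approx 57.611 i$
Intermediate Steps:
$J = 404$
$\sqrt{-3723 + J} = \sqrt{-3723 + 404} = \sqrt{-3319} = i \sqrt{3319}$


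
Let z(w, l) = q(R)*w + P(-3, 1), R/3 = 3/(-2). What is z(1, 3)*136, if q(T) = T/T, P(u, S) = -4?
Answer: -408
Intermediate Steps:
R = -9/2 (R = 3*(3/(-2)) = 3*(3*(-1/2)) = 3*(-3/2) = -9/2 ≈ -4.5000)
q(T) = 1
z(w, l) = -4 + w (z(w, l) = 1*w - 4 = w - 4 = -4 + w)
z(1, 3)*136 = (-4 + 1)*136 = -3*136 = -408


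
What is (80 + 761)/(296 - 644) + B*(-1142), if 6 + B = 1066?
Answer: -14526269/12 ≈ -1.2105e+6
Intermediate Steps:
B = 1060 (B = -6 + 1066 = 1060)
(80 + 761)/(296 - 644) + B*(-1142) = (80 + 761)/(296 - 644) + 1060*(-1142) = 841/(-348) - 1210520 = 841*(-1/348) - 1210520 = -29/12 - 1210520 = -14526269/12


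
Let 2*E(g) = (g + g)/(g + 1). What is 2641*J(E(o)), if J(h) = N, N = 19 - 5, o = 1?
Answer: 36974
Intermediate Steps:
E(g) = g/(1 + g) (E(g) = ((g + g)/(g + 1))/2 = ((2*g)/(1 + g))/2 = (2*g/(1 + g))/2 = g/(1 + g))
N = 14
J(h) = 14
2641*J(E(o)) = 2641*14 = 36974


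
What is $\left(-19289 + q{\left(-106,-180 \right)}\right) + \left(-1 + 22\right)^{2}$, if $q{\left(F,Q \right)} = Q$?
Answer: $-19028$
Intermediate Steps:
$\left(-19289 + q{\left(-106,-180 \right)}\right) + \left(-1 + 22\right)^{2} = \left(-19289 - 180\right) + \left(-1 + 22\right)^{2} = -19469 + 21^{2} = -19469 + 441 = -19028$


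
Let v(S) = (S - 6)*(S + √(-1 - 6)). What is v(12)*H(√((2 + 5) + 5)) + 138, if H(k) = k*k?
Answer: 1002 + 72*I*√7 ≈ 1002.0 + 190.49*I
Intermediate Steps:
v(S) = (-6 + S)*(S + I*√7) (v(S) = (-6 + S)*(S + √(-7)) = (-6 + S)*(S + I*√7))
H(k) = k²
v(12)*H(√((2 + 5) + 5)) + 138 = (12² - 6*12 - 6*I*√7 + I*12*√7)*(√((2 + 5) + 5))² + 138 = (144 - 72 - 6*I*√7 + 12*I*√7)*(√(7 + 5))² + 138 = (72 + 6*I*√7)*(√12)² + 138 = (72 + 6*I*√7)*(2*√3)² + 138 = (72 + 6*I*√7)*12 + 138 = (864 + 72*I*√7) + 138 = 1002 + 72*I*√7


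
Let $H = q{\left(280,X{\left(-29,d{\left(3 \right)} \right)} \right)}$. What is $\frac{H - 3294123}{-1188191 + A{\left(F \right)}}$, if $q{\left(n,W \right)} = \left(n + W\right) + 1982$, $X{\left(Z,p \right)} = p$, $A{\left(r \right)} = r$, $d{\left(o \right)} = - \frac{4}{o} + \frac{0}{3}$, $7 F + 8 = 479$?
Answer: $\frac{69129109}{24950598} \approx 2.7706$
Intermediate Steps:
$F = \frac{471}{7}$ ($F = - \frac{8}{7} + \frac{1}{7} \cdot 479 = - \frac{8}{7} + \frac{479}{7} = \frac{471}{7} \approx 67.286$)
$d{\left(o \right)} = - \frac{4}{o}$ ($d{\left(o \right)} = - \frac{4}{o} + 0 \cdot \frac{1}{3} = - \frac{4}{o} + 0 = - \frac{4}{o}$)
$q{\left(n,W \right)} = 1982 + W + n$ ($q{\left(n,W \right)} = \left(W + n\right) + 1982 = 1982 + W + n$)
$H = \frac{6782}{3}$ ($H = 1982 - \frac{4}{3} + 280 = \frac{6782}{3} \approx 2260.7$)
$\frac{H - 3294123}{-1188191 + A{\left(F \right)}} = \frac{\frac{6782}{3} - 3294123}{-1188191 + \frac{471}{7}} = - \frac{9875587}{3 \left(- \frac{8316866}{7}\right)} = \left(- \frac{9875587}{3}\right) \left(- \frac{7}{8316866}\right) = \frac{69129109}{24950598}$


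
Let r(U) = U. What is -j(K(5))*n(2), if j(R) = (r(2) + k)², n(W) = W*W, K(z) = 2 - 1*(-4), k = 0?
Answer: -16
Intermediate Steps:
K(z) = 6 (K(z) = 2 + 4 = 6)
n(W) = W²
j(R) = 4 (j(R) = (2 + 0)² = 2² = 4)
-j(K(5))*n(2) = -4*2² = -4*4 = -1*16 = -16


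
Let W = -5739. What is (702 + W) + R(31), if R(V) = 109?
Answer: -4928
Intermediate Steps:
(702 + W) + R(31) = (702 - 5739) + 109 = -5037 + 109 = -4928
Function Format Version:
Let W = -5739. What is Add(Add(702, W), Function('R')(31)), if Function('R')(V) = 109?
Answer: -4928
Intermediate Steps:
Add(Add(702, W), Function('R')(31)) = Add(Add(702, -5739), 109) = Add(-5037, 109) = -4928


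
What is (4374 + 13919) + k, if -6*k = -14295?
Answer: 41351/2 ≈ 20676.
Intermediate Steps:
k = 4765/2 (k = -1/6*(-14295) = 4765/2 ≈ 2382.5)
(4374 + 13919) + k = (4374 + 13919) + 4765/2 = 18293 + 4765/2 = 41351/2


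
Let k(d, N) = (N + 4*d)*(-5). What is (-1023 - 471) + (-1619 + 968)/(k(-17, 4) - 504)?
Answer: -274245/184 ≈ -1490.5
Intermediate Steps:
k(d, N) = -20*d - 5*N
(-1023 - 471) + (-1619 + 968)/(k(-17, 4) - 504) = (-1023 - 471) + (-1619 + 968)/((-20*(-17) - 5*4) - 504) = -1494 - 651/((340 - 20) - 504) = -1494 - 651/(320 - 504) = -1494 - 651/(-184) = -1494 - 651*(-1/184) = -1494 + 651/184 = -274245/184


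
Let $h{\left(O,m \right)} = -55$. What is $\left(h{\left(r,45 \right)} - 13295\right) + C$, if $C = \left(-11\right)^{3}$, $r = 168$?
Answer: $-14681$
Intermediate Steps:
$C = -1331$
$\left(h{\left(r,45 \right)} - 13295\right) + C = \left(-55 - 13295\right) - 1331 = -13350 - 1331 = -14681$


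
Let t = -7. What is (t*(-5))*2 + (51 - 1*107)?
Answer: 14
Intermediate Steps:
(t*(-5))*2 + (51 - 1*107) = -7*(-5)*2 + (51 - 1*107) = 35*2 + (51 - 107) = 70 - 56 = 14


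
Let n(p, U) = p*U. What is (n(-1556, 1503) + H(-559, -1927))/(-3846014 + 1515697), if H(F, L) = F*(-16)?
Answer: 2329724/2330317 ≈ 0.99975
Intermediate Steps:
n(p, U) = U*p
H(F, L) = -16*F
(n(-1556, 1503) + H(-559, -1927))/(-3846014 + 1515697) = (1503*(-1556) - 16*(-559))/(-3846014 + 1515697) = (-2338668 + 8944)/(-2330317) = -2329724*(-1/2330317) = 2329724/2330317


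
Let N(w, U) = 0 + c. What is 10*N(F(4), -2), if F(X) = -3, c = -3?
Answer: -30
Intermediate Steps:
N(w, U) = -3 (N(w, U) = 0 - 3 = -3)
10*N(F(4), -2) = 10*(-3) = -30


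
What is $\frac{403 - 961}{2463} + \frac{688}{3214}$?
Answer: $- \frac{16478}{1319347} \approx -0.01249$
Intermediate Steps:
$\frac{403 - 961}{2463} + \frac{688}{3214} = \left(403 - 961\right) \frac{1}{2463} + 688 \cdot \frac{1}{3214} = \left(-558\right) \frac{1}{2463} + \frac{344}{1607} = - \frac{186}{821} + \frac{344}{1607} = - \frac{16478}{1319347}$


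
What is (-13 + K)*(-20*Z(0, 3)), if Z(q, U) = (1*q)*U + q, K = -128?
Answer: 0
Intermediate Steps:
Z(q, U) = q + U*q (Z(q, U) = q*U + q = U*q + q = q + U*q)
(-13 + K)*(-20*Z(0, 3)) = (-13 - 128)*(-0*(1 + 3)) = -(-2820)*0*4 = -(-2820)*0 = -141*0 = 0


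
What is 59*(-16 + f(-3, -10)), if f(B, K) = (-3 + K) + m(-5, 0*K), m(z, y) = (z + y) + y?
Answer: -2006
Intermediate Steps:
m(z, y) = z + 2*y (m(z, y) = (y + z) + y = z + 2*y)
f(B, K) = -8 + K (f(B, K) = (-3 + K) + (-5 + 2*(0*K)) = (-3 + K) + (-5 + 2*0) = (-3 + K) + (-5 + 0) = (-3 + K) - 5 = -8 + K)
59*(-16 + f(-3, -10)) = 59*(-16 + (-8 - 10)) = 59*(-16 - 18) = 59*(-34) = -2006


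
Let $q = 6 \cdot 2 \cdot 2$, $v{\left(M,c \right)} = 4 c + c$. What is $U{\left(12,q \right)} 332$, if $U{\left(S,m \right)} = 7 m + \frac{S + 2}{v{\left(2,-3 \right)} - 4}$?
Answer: $\frac{1055096}{19} \approx 55531.0$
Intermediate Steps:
$v{\left(M,c \right)} = 5 c$
$q = 24$ ($q = 12 \cdot 2 = 24$)
$U{\left(S,m \right)} = - \frac{2}{19} + 7 m - \frac{S}{19}$ ($U{\left(S,m \right)} = 7 m + \frac{S + 2}{5 \left(-3\right) - 4} = 7 m + \frac{2 + S}{-15 - 4} = 7 m + \frac{2 + S}{-19} = 7 m + \left(2 + S\right) \left(- \frac{1}{19}\right) = 7 m - \left(\frac{2}{19} + \frac{S}{19}\right) = - \frac{2}{19} + 7 m - \frac{S}{19}$)
$U{\left(12,q \right)} 332 = \left(- \frac{2}{19} + 7 \cdot 24 - \frac{12}{19}\right) 332 = \left(- \frac{2}{19} + 168 - \frac{12}{19}\right) 332 = \frac{3178}{19} \cdot 332 = \frac{1055096}{19}$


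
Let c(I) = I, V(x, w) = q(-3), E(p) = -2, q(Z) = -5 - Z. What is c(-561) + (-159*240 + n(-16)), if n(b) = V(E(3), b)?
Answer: -38723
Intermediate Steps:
V(x, w) = -2 (V(x, w) = -5 - 1*(-3) = -5 + 3 = -2)
n(b) = -2
c(-561) + (-159*240 + n(-16)) = -561 + (-159*240 - 2) = -561 + (-38160 - 2) = -561 - 38162 = -38723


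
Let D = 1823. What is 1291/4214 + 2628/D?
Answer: 13427885/7682122 ≈ 1.7479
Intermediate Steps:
1291/4214 + 2628/D = 1291/4214 + 2628/1823 = 13427885/7682122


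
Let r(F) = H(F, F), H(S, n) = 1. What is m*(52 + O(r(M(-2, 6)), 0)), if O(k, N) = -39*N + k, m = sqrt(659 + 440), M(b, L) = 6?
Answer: 53*sqrt(1099) ≈ 1757.0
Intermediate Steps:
r(F) = 1
m = sqrt(1099) ≈ 33.151
O(k, N) = k - 39*N
m*(52 + O(r(M(-2, 6)), 0)) = sqrt(1099)*(52 + (1 - 39*0)) = sqrt(1099)*(52 + (1 + 0)) = sqrt(1099)*(52 + 1) = sqrt(1099)*53 = 53*sqrt(1099)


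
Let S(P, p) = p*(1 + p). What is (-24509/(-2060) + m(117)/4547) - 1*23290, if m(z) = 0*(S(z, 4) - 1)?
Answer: -47952891/2060 ≈ -23278.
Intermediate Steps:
m(z) = 0 (m(z) = 0*(4*(1 + 4) - 1) = 0*(4*5 - 1) = 0*(20 - 1) = 0*19 = 0)
(-24509/(-2060) + m(117)/4547) - 1*23290 = (-24509/(-2060) + 0/4547) - 1*23290 = (-24509*(-1/2060) + 0*(1/4547)) - 23290 = (24509/2060 + 0) - 23290 = 24509/2060 - 23290 = -47952891/2060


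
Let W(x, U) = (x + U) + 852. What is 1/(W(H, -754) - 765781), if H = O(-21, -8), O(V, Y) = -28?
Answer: -1/765711 ≈ -1.3060e-6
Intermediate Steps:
H = -28
W(x, U) = 852 + U + x (W(x, U) = (U + x) + 852 = 852 + U + x)
1/(W(H, -754) - 765781) = 1/((852 - 754 - 28) - 765781) = 1/(70 - 765781) = 1/(-765711) = -1/765711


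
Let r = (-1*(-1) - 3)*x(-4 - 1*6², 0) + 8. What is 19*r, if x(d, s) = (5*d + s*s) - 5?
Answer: 7942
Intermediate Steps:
x(d, s) = -5 + s² + 5*d (x(d, s) = (5*d + s²) - 5 = (s² + 5*d) - 5 = -5 + s² + 5*d)
r = 418 (r = (-1*(-1) - 3)*(-5 + 0² + 5*(-4 - 1*6²)) + 8 = (1 - 3)*(-5 + 0 + 5*(-4 - 1*36)) + 8 = -2*(-5 + 0 + 5*(-4 - 36)) + 8 = -2*(-5 + 0 + 5*(-40)) + 8 = -2*(-5 + 0 - 200) + 8 = -2*(-205) + 8 = 410 + 8 = 418)
19*r = 19*418 = 7942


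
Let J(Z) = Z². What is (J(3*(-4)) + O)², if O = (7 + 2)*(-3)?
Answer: 13689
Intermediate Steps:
O = -27 (O = 9*(-3) = -27)
(J(3*(-4)) + O)² = ((3*(-4))² - 27)² = ((-12)² - 27)² = (144 - 27)² = 117² = 13689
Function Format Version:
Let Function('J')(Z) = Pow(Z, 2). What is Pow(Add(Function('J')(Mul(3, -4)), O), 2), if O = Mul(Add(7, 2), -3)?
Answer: 13689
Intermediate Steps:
O = -27 (O = Mul(9, -3) = -27)
Pow(Add(Function('J')(Mul(3, -4)), O), 2) = Pow(Add(Pow(Mul(3, -4), 2), -27), 2) = Pow(Add(Pow(-12, 2), -27), 2) = Pow(Add(144, -27), 2) = Pow(117, 2) = 13689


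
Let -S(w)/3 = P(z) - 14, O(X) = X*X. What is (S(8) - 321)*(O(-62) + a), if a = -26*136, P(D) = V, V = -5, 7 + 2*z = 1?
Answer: -81312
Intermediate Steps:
z = -3 (z = -7/2 + (½)*1 = -7/2 + ½ = -3)
P(D) = -5
a = -3536
O(X) = X²
S(w) = 57 (S(w) = -3*(-5 - 14) = -3*(-19) = 57)
(S(8) - 321)*(O(-62) + a) = (57 - 321)*((-62)² - 3536) = -264*(3844 - 3536) = -264*308 = -81312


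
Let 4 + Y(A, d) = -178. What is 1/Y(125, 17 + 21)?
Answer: -1/182 ≈ -0.0054945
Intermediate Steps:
Y(A, d) = -182 (Y(A, d) = -4 - 178 = -182)
1/Y(125, 17 + 21) = 1/(-182) = -1/182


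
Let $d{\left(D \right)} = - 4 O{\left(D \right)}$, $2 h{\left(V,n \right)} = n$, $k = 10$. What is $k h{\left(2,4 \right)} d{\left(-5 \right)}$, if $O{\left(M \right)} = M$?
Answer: $400$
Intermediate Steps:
$h{\left(V,n \right)} = \frac{n}{2}$
$d{\left(D \right)} = - 4 D$
$k h{\left(2,4 \right)} d{\left(-5 \right)} = 10 \cdot \frac{1}{2} \cdot 4 \left(\left(-4\right) \left(-5\right)\right) = 10 \cdot 2 \cdot 20 = 20 \cdot 20 = 400$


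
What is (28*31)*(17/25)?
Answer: 14756/25 ≈ 590.24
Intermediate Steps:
(28*31)*(17/25) = 868*(17*(1/25)) = 868*(17/25) = 14756/25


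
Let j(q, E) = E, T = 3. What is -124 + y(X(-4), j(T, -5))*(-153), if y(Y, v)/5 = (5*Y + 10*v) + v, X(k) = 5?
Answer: 22826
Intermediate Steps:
y(Y, v) = 25*Y + 55*v (y(Y, v) = 5*((5*Y + 10*v) + v) = 5*(5*Y + 11*v) = 25*Y + 55*v)
-124 + y(X(-4), j(T, -5))*(-153) = -124 + (25*5 + 55*(-5))*(-153) = -124 + (125 - 275)*(-153) = -124 - 150*(-153) = -124 + 22950 = 22826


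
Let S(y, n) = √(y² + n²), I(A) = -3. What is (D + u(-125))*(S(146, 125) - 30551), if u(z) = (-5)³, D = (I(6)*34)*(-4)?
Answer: -8645933 + 283*√36941 ≈ -8.5915e+6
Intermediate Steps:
D = 408 (D = -3*34*(-4) = -102*(-4) = 408)
u(z) = -125
S(y, n) = √(n² + y²)
(D + u(-125))*(S(146, 125) - 30551) = (408 - 125)*(√(125² + 146²) - 30551) = 283*(√(15625 + 21316) - 30551) = 283*(√36941 - 30551) = 283*(-30551 + √36941) = -8645933 + 283*√36941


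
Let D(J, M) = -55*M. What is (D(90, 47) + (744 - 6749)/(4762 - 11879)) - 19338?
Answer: -156019986/7117 ≈ -21922.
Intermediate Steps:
(D(90, 47) + (744 - 6749)/(4762 - 11879)) - 19338 = (-55*47 + (744 - 6749)/(4762 - 11879)) - 19338 = (-2585 - 6005/(-7117)) - 19338 = (-2585 - 6005*(-1/7117)) - 19338 = (-2585 + 6005/7117) - 19338 = -18391440/7117 - 19338 = -156019986/7117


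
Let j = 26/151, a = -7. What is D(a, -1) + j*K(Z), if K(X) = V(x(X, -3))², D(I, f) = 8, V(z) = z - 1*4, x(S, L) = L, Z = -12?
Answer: 2482/151 ≈ 16.437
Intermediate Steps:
V(z) = -4 + z (V(z) = z - 4 = -4 + z)
j = 26/151 (j = 26*(1/151) = 26/151 ≈ 0.17219)
K(X) = 49 (K(X) = (-4 - 3)² = (-7)² = 49)
D(a, -1) + j*K(Z) = 8 + (26/151)*49 = 8 + 1274/151 = 2482/151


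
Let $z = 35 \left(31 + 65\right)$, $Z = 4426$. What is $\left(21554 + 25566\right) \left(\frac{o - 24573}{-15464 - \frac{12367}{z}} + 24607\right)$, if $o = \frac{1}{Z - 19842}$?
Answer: $\frac{3746075138316372560}{3230609719} \approx 1.1596 \cdot 10^{9}$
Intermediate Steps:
$z = 3360$ ($z = 35 \cdot 96 = 3360$)
$o = - \frac{1}{15416}$ ($o = \frac{1}{4426 - 19842} = \frac{1}{-15416} = - \frac{1}{15416} \approx -6.4868 \cdot 10^{-5}$)
$\left(21554 + 25566\right) \left(\frac{o - 24573}{-15464 - \frac{12367}{z}} + 24607\right) = \left(21554 + 25566\right) \left(\frac{- \frac{1}{15416} - 24573}{-15464 - \frac{12367}{3360}} + 24607\right) = 47120 \left(- \frac{378817369}{15416 \left(-15464 - \frac{12367}{3360}\right)} + 24607\right) = 47120 \left(- \frac{378817369}{15416 \left(- \frac{51971407}{3360}\right)} + 24607\right) = 47120 \left(\left(- \frac{378817369}{15416}\right) \left(- \frac{3360}{51971407}\right) + 24607\right) = 47120 \left(\frac{159103294980}{100148901289} + 24607\right) = 47120 \cdot \frac{2464523117313403}{100148901289} = \frac{3746075138316372560}{3230609719}$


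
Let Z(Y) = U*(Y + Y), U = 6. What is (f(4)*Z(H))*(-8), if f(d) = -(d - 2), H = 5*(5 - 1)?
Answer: 3840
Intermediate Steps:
H = 20 (H = 5*4 = 20)
f(d) = 2 - d (f(d) = -(-2 + d) = 2 - d)
Z(Y) = 12*Y (Z(Y) = 6*(Y + Y) = 6*(2*Y) = 12*Y)
(f(4)*Z(H))*(-8) = ((2 - 1*4)*(12*20))*(-8) = ((2 - 4)*240)*(-8) = -2*240*(-8) = -480*(-8) = 3840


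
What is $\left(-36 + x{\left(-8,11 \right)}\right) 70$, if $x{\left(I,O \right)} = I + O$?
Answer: $-2310$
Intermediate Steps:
$\left(-36 + x{\left(-8,11 \right)}\right) 70 = \left(-36 + \left(-8 + 11\right)\right) 70 = \left(-36 + 3\right) 70 = \left(-33\right) 70 = -2310$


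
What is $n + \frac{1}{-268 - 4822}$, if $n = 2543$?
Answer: $\frac{12943869}{5090} \approx 2543.0$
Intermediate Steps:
$n + \frac{1}{-268 - 4822} = 2543 + \frac{1}{-268 - 4822} = 2543 + \frac{1}{-5090} = 2543 - \frac{1}{5090} = \frac{12943869}{5090}$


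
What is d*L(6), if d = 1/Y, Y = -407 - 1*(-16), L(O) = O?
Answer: -6/391 ≈ -0.015345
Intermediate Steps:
Y = -391 (Y = -407 + 16 = -391)
d = -1/391 (d = 1/(-391) = -1/391 ≈ -0.0025575)
d*L(6) = -1/391*6 = -6/391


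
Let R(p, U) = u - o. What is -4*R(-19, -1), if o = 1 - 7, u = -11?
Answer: 20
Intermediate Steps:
o = -6
R(p, U) = -5 (R(p, U) = -11 - 1*(-6) = -11 + 6 = -5)
-4*R(-19, -1) = -4*(-5) = 20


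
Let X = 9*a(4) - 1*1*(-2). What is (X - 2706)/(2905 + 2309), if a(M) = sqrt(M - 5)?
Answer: -1352/2607 + 3*I/1738 ≈ -0.5186 + 0.0017261*I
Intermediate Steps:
a(M) = sqrt(-5 + M)
X = 2 + 9*I (X = 9*sqrt(-5 + 4) - 1*1*(-2) = 9*sqrt(-1) - 1*(-2) = 9*I + 2 = 2 + 9*I ≈ 2.0 + 9.0*I)
(X - 2706)/(2905 + 2309) = ((2 + 9*I) - 2706)/(2905 + 2309) = (-2704 + 9*I)/5214 = (-2704 + 9*I)*(1/5214) = -1352/2607 + 3*I/1738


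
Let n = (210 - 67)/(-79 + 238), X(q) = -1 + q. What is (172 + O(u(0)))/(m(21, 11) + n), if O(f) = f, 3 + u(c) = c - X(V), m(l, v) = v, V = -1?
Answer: 27189/1892 ≈ 14.371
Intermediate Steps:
n = 143/159 ≈ 0.89937
u(c) = -1 + c (u(c) = -3 + (c - (-1 - 1)) = -3 + (c - 1*(-2)) = -3 + (c + 2) = -3 + (2 + c) = -1 + c)
(172 + O(u(0)))/(m(21, 11) + n) = (172 + (-1 + 0))/(11 + 143/159) = (172 - 1)/(1892/159) = 171*(159/1892) = 27189/1892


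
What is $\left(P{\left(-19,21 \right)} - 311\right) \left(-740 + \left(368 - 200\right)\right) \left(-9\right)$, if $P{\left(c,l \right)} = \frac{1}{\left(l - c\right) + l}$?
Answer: $- \frac{97657560}{61} \approx -1.6009 \cdot 10^{6}$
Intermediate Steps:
$P{\left(c,l \right)} = \frac{1}{- c + 2 l}$
$\left(P{\left(-19,21 \right)} - 311\right) \left(-740 + \left(368 - 200\right)\right) \left(-9\right) = \left(- \frac{1}{-19 - 42} - 311\right) \left(-740 + \left(368 - 200\right)\right) \left(-9\right) = \left(- \frac{1}{-19 - 42} - 311\right) \left(-740 + 168\right) \left(-9\right) = \left(- \frac{1}{-61} - 311\right) \left(-572\right) \left(-9\right) = \left(\left(-1\right) \left(- \frac{1}{61}\right) - 311\right) \left(-572\right) \left(-9\right) = \left(\frac{1}{61} - 311\right) \left(-572\right) \left(-9\right) = \left(- \frac{18970}{61}\right) \left(-572\right) \left(-9\right) = \frac{10850840}{61} \left(-9\right) = - \frac{97657560}{61}$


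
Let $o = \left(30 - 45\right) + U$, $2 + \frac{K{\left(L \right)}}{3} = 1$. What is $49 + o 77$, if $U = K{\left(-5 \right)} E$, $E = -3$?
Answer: $-413$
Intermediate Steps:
$K{\left(L \right)} = -3$ ($K{\left(L \right)} = -6 + 3 \cdot 1 = -6 + 3 = -3$)
$U = 9$ ($U = \left(-3\right) \left(-3\right) = 9$)
$o = -6$ ($o = \left(30 - 45\right) + 9 = -15 + 9 = -6$)
$49 + o 77 = 49 - 462 = -413$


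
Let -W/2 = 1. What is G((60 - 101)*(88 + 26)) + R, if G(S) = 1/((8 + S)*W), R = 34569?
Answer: 322597909/9332 ≈ 34569.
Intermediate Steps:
W = -2 (W = -2*1 = -2)
G(S) = 1/(-16 - 2*S) (G(S) = 1/((8 + S)*(-2)) = 1/(-16 - 2*S))
G((60 - 101)*(88 + 26)) + R = -1/(16 + 2*((60 - 101)*(88 + 26))) + 34569 = -1/(16 + 2*(-41*114)) + 34569 = -1/(16 + 2*(-4674)) + 34569 = -1/(16 - 9348) + 34569 = -1/(-9332) + 34569 = -1*(-1/9332) + 34569 = 1/9332 + 34569 = 322597909/9332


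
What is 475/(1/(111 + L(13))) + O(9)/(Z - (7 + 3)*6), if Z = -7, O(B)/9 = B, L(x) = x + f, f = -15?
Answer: 3468844/67 ≈ 51774.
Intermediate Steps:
L(x) = -15 + x (L(x) = x - 15 = -15 + x)
O(B) = 9*B
475/(1/(111 + L(13))) + O(9)/(Z - (7 + 3)*6) = 475/(1/(111 + (-15 + 13))) + (9*9)/(-7 - (7 + 3)*6) = 475/(1/(111 - 2)) + 81/(-7 - 10*6) = 475/(1/109) + 81/(-7 - 1*60) = 475/(1/109) + 81/(-7 - 60) = 475*109 + 81/(-67) = 51775 + 81*(-1/67) = 51775 - 81/67 = 3468844/67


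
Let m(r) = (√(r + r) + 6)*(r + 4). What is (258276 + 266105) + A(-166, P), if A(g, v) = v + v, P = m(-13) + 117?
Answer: 524507 - 18*I*√26 ≈ 5.2451e+5 - 91.782*I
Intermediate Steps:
m(r) = (4 + r)*(6 + √2*√r) (m(r) = (√(2*r) + 6)*(4 + r) = (√2*√r + 6)*(4 + r) = (6 + √2*√r)*(4 + r) = (4 + r)*(6 + √2*√r))
P = 63 - 9*I*√26 (P = (24 + 6*(-13) + √2*(-13)^(3/2) + 4*√2*√(-13)) + 117 = (24 - 78 + √2*(-13*I*√13) + 4*√2*(I*√13)) + 117 = (24 - 78 - 13*I*√26 + 4*I*√26) + 117 = (-54 - 9*I*√26) + 117 = 63 - 9*I*√26 ≈ 63.0 - 45.891*I)
A(g, v) = 2*v
(258276 + 266105) + A(-166, P) = (258276 + 266105) + 2*(63 - 9*I*√26) = 524381 + (126 - 18*I*√26) = 524507 - 18*I*√26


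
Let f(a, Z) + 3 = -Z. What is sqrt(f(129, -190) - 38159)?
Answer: 2*I*sqrt(9493) ≈ 194.86*I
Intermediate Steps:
f(a, Z) = -3 - Z
sqrt(f(129, -190) - 38159) = sqrt((-3 - 1*(-190)) - 38159) = sqrt((-3 + 190) - 38159) = sqrt(187 - 38159) = sqrt(-37972) = 2*I*sqrt(9493)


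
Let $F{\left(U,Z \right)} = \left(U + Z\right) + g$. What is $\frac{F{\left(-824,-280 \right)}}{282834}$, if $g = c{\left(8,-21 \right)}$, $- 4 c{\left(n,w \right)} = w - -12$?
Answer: $- \frac{1469}{377112} \approx -0.0038954$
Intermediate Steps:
$c{\left(n,w \right)} = -3 - \frac{w}{4}$ ($c{\left(n,w \right)} = - \frac{w - -12}{4} = - \frac{w + 12}{4} = - \frac{12 + w}{4} = -3 - \frac{w}{4}$)
$g = \frac{9}{4}$ ($g = -3 - - \frac{21}{4} = -3 + \frac{21}{4} = \frac{9}{4} \approx 2.25$)
$F{\left(U,Z \right)} = \frac{9}{4} + U + Z$ ($F{\left(U,Z \right)} = \left(U + Z\right) + \frac{9}{4} = \frac{9}{4} + U + Z$)
$\frac{F{\left(-824,-280 \right)}}{282834} = \frac{\frac{9}{4} - 824 - 280}{282834} = \left(- \frac{4407}{4}\right) \frac{1}{282834} = - \frac{1469}{377112}$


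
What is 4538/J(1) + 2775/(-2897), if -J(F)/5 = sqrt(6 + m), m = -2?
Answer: -6587168/14485 ≈ -454.76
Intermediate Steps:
J(F) = -10 (J(F) = -5*sqrt(6 - 2) = -5*sqrt(4) = -5*2 = -10)
4538/J(1) + 2775/(-2897) = 4538/(-10) + 2775/(-2897) = 4538*(-1/10) + 2775*(-1/2897) = -2269/5 - 2775/2897 = -6587168/14485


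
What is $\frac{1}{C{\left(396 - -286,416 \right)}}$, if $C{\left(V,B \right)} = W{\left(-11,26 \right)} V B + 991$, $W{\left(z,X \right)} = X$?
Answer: $\frac{1}{7377503} \approx 1.3555 \cdot 10^{-7}$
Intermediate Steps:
$C{\left(V,B \right)} = 991 + 26 B V$ ($C{\left(V,B \right)} = 26 V B + 991 = 26 B V + 991 = 991 + 26 B V$)
$\frac{1}{C{\left(396 - -286,416 \right)}} = \frac{1}{991 + 26 \cdot 416 \left(396 - -286\right)} = \frac{1}{991 + 26 \cdot 416 \left(396 + 286\right)} = \frac{1}{991 + 26 \cdot 416 \cdot 682} = \frac{1}{991 + 7376512} = \frac{1}{7377503}$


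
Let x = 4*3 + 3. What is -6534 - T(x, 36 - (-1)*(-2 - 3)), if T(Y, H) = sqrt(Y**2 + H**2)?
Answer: -6534 - sqrt(1186) ≈ -6568.4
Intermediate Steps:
x = 15 (x = 12 + 3 = 15)
T(Y, H) = sqrt(H**2 + Y**2)
-6534 - T(x, 36 - (-1)*(-2 - 3)) = -6534 - sqrt((36 - (-1)*(-2 - 3))**2 + 15**2) = -6534 - sqrt((36 - (-1)*(-5))**2 + 225) = -6534 - sqrt((36 - 1*5)**2 + 225) = -6534 - sqrt((36 - 5)**2 + 225) = -6534 - sqrt(31**2 + 225) = -6534 - sqrt(961 + 225) = -6534 - sqrt(1186)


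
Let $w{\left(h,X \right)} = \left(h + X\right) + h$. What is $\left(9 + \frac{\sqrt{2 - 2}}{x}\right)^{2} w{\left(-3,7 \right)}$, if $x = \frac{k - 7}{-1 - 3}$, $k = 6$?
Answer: $81$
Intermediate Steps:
$x = \frac{1}{4}$ ($x = \frac{6 - 7}{-1 - 3} = - \frac{1}{-4} = \left(-1\right) \left(- \frac{1}{4}\right) = \frac{1}{4} \approx 0.25$)
$w{\left(h,X \right)} = X + 2 h$ ($w{\left(h,X \right)} = \left(X + h\right) + h = X + 2 h$)
$\left(9 + \frac{\sqrt{2 - 2}}{x}\right)^{2} w{\left(-3,7 \right)} = \left(9 + \sqrt{2 - 2} \frac{1}{\frac{1}{4}}\right)^{2} \left(7 + 2 \left(-3\right)\right) = \left(9 + \sqrt{0} \cdot 4\right)^{2} \left(7 - 6\right) = \left(9 + 0 \cdot 4\right)^{2} \cdot 1 = \left(9 + 0\right)^{2} \cdot 1 = 9^{2} \cdot 1 = 81 \cdot 1 = 81$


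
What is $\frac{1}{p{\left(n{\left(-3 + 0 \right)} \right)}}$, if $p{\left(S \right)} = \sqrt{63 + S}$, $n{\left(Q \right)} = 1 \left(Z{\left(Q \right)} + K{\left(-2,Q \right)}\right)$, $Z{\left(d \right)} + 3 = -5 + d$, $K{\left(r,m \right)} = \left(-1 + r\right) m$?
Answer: $\frac{\sqrt{61}}{61} \approx 0.12804$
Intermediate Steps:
$K{\left(r,m \right)} = m \left(-1 + r\right)$
$Z{\left(d \right)} = -8 + d$ ($Z{\left(d \right)} = -3 + \left(-5 + d\right) = -8 + d$)
$n{\left(Q \right)} = -8 - 2 Q$ ($n{\left(Q \right)} = 1 \left(\left(-8 + Q\right) + Q \left(-1 - 2\right)\right) = 1 \left(\left(-8 + Q\right) + Q \left(-3\right)\right) = 1 \left(\left(-8 + Q\right) - 3 Q\right) = 1 \left(-8 - 2 Q\right) = -8 - 2 Q$)
$\frac{1}{p{\left(n{\left(-3 + 0 \right)} \right)}} = \frac{1}{\sqrt{63 - \left(8 + 2 \left(-3 + 0\right)\right)}} = \frac{1}{\sqrt{63 - 2}} = \frac{1}{\sqrt{61}} = \frac{\sqrt{61}}{61}$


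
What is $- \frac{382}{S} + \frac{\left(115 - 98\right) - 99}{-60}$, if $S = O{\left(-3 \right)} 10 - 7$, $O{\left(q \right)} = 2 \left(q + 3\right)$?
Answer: $\frac{11747}{210} \approx 55.938$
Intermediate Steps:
$O{\left(q \right)} = 6 + 2 q$ ($O{\left(q \right)} = 2 \left(3 + q\right) = 6 + 2 q$)
$S = -7$ ($S = \left(6 + 2 \left(-3\right)\right) 10 - 7 = \left(6 - 6\right) 10 - 7 = 0 \cdot 10 - 7 = 0 - 7 = -7$)
$- \frac{382}{S} + \frac{\left(115 - 98\right) - 99}{-60} = - \frac{382}{-7} + \frac{\left(115 - 98\right) - 99}{-60} = \left(-382\right) \left(- \frac{1}{7}\right) + \left(17 - 99\right) \left(- \frac{1}{60}\right) = \frac{382}{7} - - \frac{41}{30} = \frac{382}{7} + \frac{41}{30} = \frac{11747}{210}$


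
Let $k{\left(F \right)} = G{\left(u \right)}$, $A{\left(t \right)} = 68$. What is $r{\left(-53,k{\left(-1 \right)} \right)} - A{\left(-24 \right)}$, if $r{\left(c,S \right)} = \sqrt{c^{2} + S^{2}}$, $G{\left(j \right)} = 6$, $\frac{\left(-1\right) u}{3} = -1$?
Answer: $-68 + \sqrt{2845} \approx -14.661$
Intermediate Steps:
$u = 3$ ($u = \left(-3\right) \left(-1\right) = 3$)
$k{\left(F \right)} = 6$
$r{\left(c,S \right)} = \sqrt{S^{2} + c^{2}}$
$r{\left(-53,k{\left(-1 \right)} \right)} - A{\left(-24 \right)} = \sqrt{6^{2} + \left(-53\right)^{2}} - 68 = \sqrt{36 + 2809} - 68 = \sqrt{2845} - 68 = -68 + \sqrt{2845}$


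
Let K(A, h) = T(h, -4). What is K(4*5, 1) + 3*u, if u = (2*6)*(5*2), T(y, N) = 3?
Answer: 363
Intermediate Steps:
u = 120 (u = 12*10 = 120)
K(A, h) = 3
K(4*5, 1) + 3*u = 3 + 3*120 = 3 + 360 = 363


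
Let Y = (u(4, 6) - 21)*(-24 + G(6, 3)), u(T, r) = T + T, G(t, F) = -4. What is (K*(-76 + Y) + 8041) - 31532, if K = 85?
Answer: 989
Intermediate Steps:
u(T, r) = 2*T
Y = 364 (Y = (2*4 - 21)*(-24 - 4) = (8 - 21)*(-28) = -13*(-28) = 364)
(K*(-76 + Y) + 8041) - 31532 = (85*(-76 + 364) + 8041) - 31532 = (85*288 + 8041) - 31532 = (24480 + 8041) - 31532 = 32521 - 31532 = 989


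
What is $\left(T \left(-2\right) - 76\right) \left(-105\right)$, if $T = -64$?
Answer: $-5460$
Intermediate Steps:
$\left(T \left(-2\right) - 76\right) \left(-105\right) = \left(\left(-64\right) \left(-2\right) - 76\right) \left(-105\right) = \left(128 - 76\right) \left(-105\right) = 52 \left(-105\right) = -5460$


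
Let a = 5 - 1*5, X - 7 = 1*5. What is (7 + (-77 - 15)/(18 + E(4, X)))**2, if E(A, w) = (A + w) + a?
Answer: 5329/289 ≈ 18.439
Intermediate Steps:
X = 12 (X = 7 + 1*5 = 7 + 5 = 12)
a = 0 (a = 5 - 5 = 0)
E(A, w) = A + w (E(A, w) = (A + w) + 0 = A + w)
(7 + (-77 - 15)/(18 + E(4, X)))**2 = (7 + (-77 - 15)/(18 + (4 + 12)))**2 = (7 - 92/(18 + 16))**2 = (7 - 92/34)**2 = (7 - 92*1/34)**2 = (7 - 46/17)**2 = (73/17)**2 = 5329/289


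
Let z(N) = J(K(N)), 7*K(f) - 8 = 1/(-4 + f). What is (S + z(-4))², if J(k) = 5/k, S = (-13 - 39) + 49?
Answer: 169/81 ≈ 2.0864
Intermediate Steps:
S = -3 (S = -52 + 49 = -3)
K(f) = 8/7 + 1/(7*(-4 + f))
z(N) = 35*(-4 + N)/(-31 + 8*N) (z(N) = 5/(((-31 + 8*N)/(7*(-4 + N)))) = 5*(7*(-4 + N)/(-31 + 8*N)) = 35*(-4 + N)/(-31 + 8*N))
(S + z(-4))² = (-3 + 35*(-4 - 4)/(-31 + 8*(-4)))² = (-3 + 35*(-8)/(-31 - 32))² = (-3 + 35*(-8)/(-63))² = (-3 + 35*(-1/63)*(-8))² = (-3 + 40/9)² = (13/9)² = 169/81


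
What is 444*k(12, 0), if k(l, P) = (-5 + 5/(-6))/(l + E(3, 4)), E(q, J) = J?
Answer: -1295/8 ≈ -161.88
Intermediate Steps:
k(l, P) = -35/(6*(4 + l)) (k(l, P) = (-5 + 5/(-6))/(l + 4) = (-5 + 5*(-1/6))/(4 + l) = (-5 - 5/6)/(4 + l) = -35/(6*(4 + l)))
444*k(12, 0) = 444*(-35/(24 + 6*12)) = 444*(-35/(24 + 72)) = 444*(-35/96) = -1295/8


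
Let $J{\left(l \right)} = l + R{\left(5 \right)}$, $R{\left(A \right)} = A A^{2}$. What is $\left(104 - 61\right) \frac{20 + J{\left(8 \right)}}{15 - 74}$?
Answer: $- \frac{6579}{59} \approx -111.51$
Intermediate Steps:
$R{\left(A \right)} = A^{3}$
$J{\left(l \right)} = 125 + l$ ($J{\left(l \right)} = l + 5^{3} = l + 125 = 125 + l$)
$\left(104 - 61\right) \frac{20 + J{\left(8 \right)}}{15 - 74} = \left(104 - 61\right) \frac{20 + \left(125 + 8\right)}{15 - 74} = 43 \frac{20 + 133}{-59} = 43 \cdot 153 \left(- \frac{1}{59}\right) = 43 \left(- \frac{153}{59}\right) = - \frac{6579}{59}$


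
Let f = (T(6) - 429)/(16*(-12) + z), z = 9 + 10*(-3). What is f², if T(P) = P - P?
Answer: 20449/5041 ≈ 4.0565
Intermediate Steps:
T(P) = 0
z = -21 (z = 9 - 30 = -21)
f = 143/71 (f = (0 - 429)/(16*(-12) - 21) = -429/(-192 - 21) = -429/(-213) = -429*(-1/213) = 143/71 ≈ 2.0141)
f² = (143/71)² = 20449/5041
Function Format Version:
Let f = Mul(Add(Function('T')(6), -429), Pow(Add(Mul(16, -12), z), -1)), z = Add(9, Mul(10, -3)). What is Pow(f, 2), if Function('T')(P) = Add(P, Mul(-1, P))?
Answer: Rational(20449, 5041) ≈ 4.0565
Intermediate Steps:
Function('T')(P) = 0
z = -21 (z = Add(9, -30) = -21)
f = Rational(143, 71) (f = Mul(Add(0, -429), Pow(Add(Mul(16, -12), -21), -1)) = Mul(-429, Pow(Add(-192, -21), -1)) = Mul(-429, Pow(-213, -1)) = Mul(-429, Rational(-1, 213)) = Rational(143, 71) ≈ 2.0141)
Pow(f, 2) = Pow(Rational(143, 71), 2) = Rational(20449, 5041)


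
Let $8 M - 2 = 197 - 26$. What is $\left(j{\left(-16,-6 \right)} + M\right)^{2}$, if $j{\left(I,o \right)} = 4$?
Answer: $\frac{42025}{64} \approx 656.64$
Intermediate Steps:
$M = \frac{173}{8}$ ($M = \frac{1}{4} + \frac{197 - 26}{8} = \frac{1}{4} + \frac{1}{8} \cdot 171 = \frac{1}{4} + \frac{171}{8} = \frac{173}{8} \approx 21.625$)
$\left(j{\left(-16,-6 \right)} + M\right)^{2} = \left(4 + \frac{173}{8}\right)^{2} = \left(\frac{205}{8}\right)^{2} = \frac{42025}{64}$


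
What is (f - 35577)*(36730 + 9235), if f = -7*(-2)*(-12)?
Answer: -1643018925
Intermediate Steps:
f = -168 (f = 14*(-12) = -168)
(f - 35577)*(36730 + 9235) = (-168 - 35577)*(36730 + 9235) = -35745*45965 = -1643018925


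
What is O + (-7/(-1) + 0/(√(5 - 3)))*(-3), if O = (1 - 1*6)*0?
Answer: -21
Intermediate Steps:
O = 0 (O = (1 - 6)*0 = -5*0 = 0)
O + (-7/(-1) + 0/(√(5 - 3)))*(-3) = 0 + (-7/(-1) + 0/(√(5 - 3)))*(-3) = 0 + (-7*(-1) + 0/(√2))*(-3) = 0 + (7 + 0*(√2/2))*(-3) = 0 + (7 + 0)*(-3) = 0 + 7*(-3) = 0 - 21 = -21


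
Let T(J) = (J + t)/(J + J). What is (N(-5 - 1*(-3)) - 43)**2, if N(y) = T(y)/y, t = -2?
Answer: 7569/4 ≈ 1892.3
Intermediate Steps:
T(J) = (-2 + J)/(2*J) (T(J) = (J - 2)/(J + J) = (-2 + J)/((2*J)) = (-2 + J)*(1/(2*J)) = (-2 + J)/(2*J))
N(y) = (-2 + y)/(2*y**2) (N(y) = ((-2 + y)/(2*y))/y = (-2 + y)/(2*y**2))
(N(-5 - 1*(-3)) - 43)**2 = ((-2 + (-5 - 1*(-3)))/(2*(-5 - 1*(-3))**2) - 43)**2 = ((-2 + (-5 + 3))/(2*(-5 + 3)**2) - 43)**2 = ((1/2)*(-2 - 2)/(-2)**2 - 43)**2 = ((1/2)*(1/4)*(-4) - 43)**2 = (-1/2 - 43)**2 = (-87/2)**2 = 7569/4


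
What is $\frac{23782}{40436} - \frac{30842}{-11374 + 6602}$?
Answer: $\frac{7730766}{1096367} \approx 7.0513$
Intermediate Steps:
$\frac{23782}{40436} - \frac{30842}{-11374 + 6602} = 23782 \cdot \frac{1}{40436} - \frac{30842}{-4772} = \frac{1081}{1838} - - \frac{15421}{2386} = \frac{1081}{1838} + \frac{15421}{2386} = \frac{7730766}{1096367}$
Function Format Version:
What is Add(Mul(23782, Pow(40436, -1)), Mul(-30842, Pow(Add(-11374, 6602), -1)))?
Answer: Rational(7730766, 1096367) ≈ 7.0513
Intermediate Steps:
Add(Mul(23782, Pow(40436, -1)), Mul(-30842, Pow(Add(-11374, 6602), -1))) = Add(Mul(23782, Rational(1, 40436)), Mul(-30842, Pow(-4772, -1))) = Add(Rational(1081, 1838), Mul(-30842, Rational(-1, 4772))) = Add(Rational(1081, 1838), Rational(15421, 2386)) = Rational(7730766, 1096367)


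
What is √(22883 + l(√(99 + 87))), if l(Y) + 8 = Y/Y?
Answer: 2*√5719 ≈ 151.25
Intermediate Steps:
l(Y) = -7 (l(Y) = -8 + Y/Y = -8 + 1 = -7)
√(22883 + l(√(99 + 87))) = √(22883 - 7) = √22876 = 2*√5719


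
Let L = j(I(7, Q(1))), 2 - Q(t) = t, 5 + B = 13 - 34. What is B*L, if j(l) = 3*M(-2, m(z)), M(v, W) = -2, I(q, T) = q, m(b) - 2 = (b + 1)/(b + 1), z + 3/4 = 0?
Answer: 156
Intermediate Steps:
z = -3/4 (z = -3/4 + 0 = -3/4 ≈ -0.75000)
B = -26 (B = -5 + (13 - 34) = -5 - 21 = -26)
m(b) = 3 (m(b) = 2 + (b + 1)/(b + 1) = 2 + (1 + b)/(1 + b) = 2 + 1 = 3)
Q(t) = 2 - t
j(l) = -6 (j(l) = 3*(-2) = -6)
L = -6
B*L = -26*(-6) = 156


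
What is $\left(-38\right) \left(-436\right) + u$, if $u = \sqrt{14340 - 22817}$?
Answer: $16568 + 7 i \sqrt{173} \approx 16568.0 + 92.071 i$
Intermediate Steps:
$u = 7 i \sqrt{173}$ ($u = \sqrt{-8477} = 7 i \sqrt{173} \approx 92.071 i$)
$\left(-38\right) \left(-436\right) + u = \left(-38\right) \left(-436\right) + 7 i \sqrt{173} = 16568 + 7 i \sqrt{173}$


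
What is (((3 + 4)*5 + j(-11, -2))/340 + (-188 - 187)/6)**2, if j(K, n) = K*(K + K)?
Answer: 439866729/115600 ≈ 3805.1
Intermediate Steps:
j(K, n) = 2*K**2 (j(K, n) = K*(2*K) = 2*K**2)
(((3 + 4)*5 + j(-11, -2))/340 + (-188 - 187)/6)**2 = (((3 + 4)*5 + 2*(-11)**2)/340 + (-188 - 187)/6)**2 = ((7*5 + 2*121)*(1/340) - 375*1/6)**2 = ((35 + 242)*(1/340) - 125/2)**2 = (277*(1/340) - 125/2)**2 = (277/340 - 125/2)**2 = (-20973/340)**2 = 439866729/115600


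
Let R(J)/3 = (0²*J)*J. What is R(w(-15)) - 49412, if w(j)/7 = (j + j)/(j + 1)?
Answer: -49412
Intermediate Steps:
w(j) = 14*j/(1 + j) (w(j) = 7*((j + j)/(j + 1)) = 7*((2*j)/(1 + j)) = 7*(2*j/(1 + j)) = 14*j/(1 + j))
R(J) = 0 (R(J) = 3*((0²*J)*J) = 3*((0*J)*J) = 3*(0*J) = 3*0 = 0)
R(w(-15)) - 49412 = 0 - 49412 = -49412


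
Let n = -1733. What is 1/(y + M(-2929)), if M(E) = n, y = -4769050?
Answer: -1/4770783 ≈ -2.0961e-7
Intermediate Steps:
M(E) = -1733
1/(y + M(-2929)) = 1/(-4769050 - 1733) = 1/(-4770783) = -1/4770783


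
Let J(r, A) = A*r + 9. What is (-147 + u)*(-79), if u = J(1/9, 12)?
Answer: 32390/3 ≈ 10797.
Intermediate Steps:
J(r, A) = 9 + A*r
u = 31/3 (u = 9 + 12*(1/9) = 9 + 12*(1*(⅑)) = 9 + 12*(⅑) = 9 + 4/3 = 31/3 ≈ 10.333)
(-147 + u)*(-79) = (-147 + 31/3)*(-79) = -410/3*(-79) = 32390/3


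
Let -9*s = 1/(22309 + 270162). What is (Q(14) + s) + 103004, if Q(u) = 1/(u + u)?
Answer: 7591674718979/73702692 ≈ 1.0300e+5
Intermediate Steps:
Q(u) = 1/(2*u)
s = -1/2632239 (s = -1/(9*(22309 + 270162)) = -⅑/292471 = -⅑*1/292471 = -1/2632239 ≈ -3.7990e-7)
(Q(14) + s) + 103004 = ((½)/14 - 1/2632239) + 103004 = ((½)*(1/14) - 1/2632239) + 103004 = (1/28 - 1/2632239) + 103004 = 2632211/73702692 + 103004 = 7591674718979/73702692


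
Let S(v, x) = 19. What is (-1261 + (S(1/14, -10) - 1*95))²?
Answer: 1787569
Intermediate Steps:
(-1261 + (S(1/14, -10) - 1*95))² = (-1261 + (19 - 1*95))² = (-1261 + (19 - 95))² = (-1261 - 76)² = (-1337)² = 1787569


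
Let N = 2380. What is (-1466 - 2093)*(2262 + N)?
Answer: -16520878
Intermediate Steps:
(-1466 - 2093)*(2262 + N) = (-1466 - 2093)*(2262 + 2380) = -3559*4642 = -16520878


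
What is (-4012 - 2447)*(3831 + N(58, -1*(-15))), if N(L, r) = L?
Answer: -25119051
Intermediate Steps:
(-4012 - 2447)*(3831 + N(58, -1*(-15))) = (-4012 - 2447)*(3831 + 58) = -6459*3889 = -25119051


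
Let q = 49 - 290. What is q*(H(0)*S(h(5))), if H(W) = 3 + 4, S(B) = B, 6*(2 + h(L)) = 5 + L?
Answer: 1687/3 ≈ 562.33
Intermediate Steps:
h(L) = -7/6 + L/6 (h(L) = -2 + (5 + L)/6 = -2 + (⅚ + L/6) = -7/6 + L/6)
H(W) = 7
q = -241
q*(H(0)*S(h(5))) = -1687*(-7/6 + (⅙)*5) = -1687*(-7/6 + ⅚) = -1687*(-1)/3 = -241*(-7/3) = 1687/3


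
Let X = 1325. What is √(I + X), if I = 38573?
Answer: √39898 ≈ 199.74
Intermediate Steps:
√(I + X) = √(38573 + 1325) = √39898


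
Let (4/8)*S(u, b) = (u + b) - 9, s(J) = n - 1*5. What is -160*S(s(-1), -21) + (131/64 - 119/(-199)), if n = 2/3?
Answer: 419879615/38208 ≈ 10989.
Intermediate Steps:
n = ⅔ (n = 2*(⅓) = ⅔ ≈ 0.66667)
s(J) = -13/3 (s(J) = ⅔ - 1*5 = ⅔ - 5 = -13/3)
S(u, b) = -18 + 2*b + 2*u (S(u, b) = 2*((u + b) - 9) = 2*((b + u) - 9) = 2*(-9 + b + u) = -18 + 2*b + 2*u)
-160*S(s(-1), -21) + (131/64 - 119/(-199)) = -160*(-18 + 2*(-21) + 2*(-13/3)) + (131/64 - 119/(-199)) = -160*(-18 - 42 - 26/3) + (131*(1/64) - 119*(-1/199)) = -160*(-206/3) + (131/64 + 119/199) = 32960/3 + 33685/12736 = 419879615/38208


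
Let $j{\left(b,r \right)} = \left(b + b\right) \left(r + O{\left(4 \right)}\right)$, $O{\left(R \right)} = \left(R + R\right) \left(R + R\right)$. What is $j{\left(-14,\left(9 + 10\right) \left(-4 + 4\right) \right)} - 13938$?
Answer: $-15730$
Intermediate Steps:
$O{\left(R \right)} = 4 R^{2}$ ($O{\left(R \right)} = 2 R 2 R = 4 R^{2}$)
$j{\left(b,r \right)} = 2 b \left(64 + r\right)$ ($j{\left(b,r \right)} = \left(b + b\right) \left(r + 4 \cdot 4^{2}\right) = 2 b \left(r + 4 \cdot 16\right) = 2 b \left(r + 64\right) = 2 b \left(64 + r\right)$)
$j{\left(-14,\left(9 + 10\right) \left(-4 + 4\right) \right)} - 13938 = 2 \left(-14\right) \left(64 + \left(9 + 10\right) \left(-4 + 4\right)\right) - 13938 = 2 \left(-14\right) \left(64 + 19 \cdot 0\right) - 13938 = 2 \left(-14\right) \left(64 + 0\right) - 13938 = 2 \left(-14\right) 64 - 13938 = -1792 - 13938 = -15730$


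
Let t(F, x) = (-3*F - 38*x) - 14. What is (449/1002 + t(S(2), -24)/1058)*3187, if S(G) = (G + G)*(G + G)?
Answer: 2114163377/530058 ≈ 3988.6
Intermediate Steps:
S(G) = 4*G² (S(G) = (2*G)*(2*G) = 4*G²)
t(F, x) = -14 - 38*x - 3*F (t(F, x) = (-38*x - 3*F) - 14 = -14 - 38*x - 3*F)
(449/1002 + t(S(2), -24)/1058)*3187 = (449/1002 + (-14 - 38*(-24) - 12*2²)/1058)*3187 = (449*(1/1002) + (-14 + 912 - 12*4)*(1/1058))*3187 = (449/1002 + (-14 + 912 - 3*16)*(1/1058))*3187 = (449/1002 + (-14 + 912 - 48)*(1/1058))*3187 = (449/1002 + 850*(1/1058))*3187 = (449/1002 + 425/529)*3187 = (663371/530058)*3187 = 2114163377/530058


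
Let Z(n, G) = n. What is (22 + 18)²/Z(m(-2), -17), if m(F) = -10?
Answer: -160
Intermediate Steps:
(22 + 18)²/Z(m(-2), -17) = (22 + 18)²/(-10) = 40²*(-⅒) = 1600*(-⅒) = -160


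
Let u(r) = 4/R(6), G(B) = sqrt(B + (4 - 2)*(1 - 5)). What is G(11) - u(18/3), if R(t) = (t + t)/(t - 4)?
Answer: -2/3 + sqrt(3) ≈ 1.0654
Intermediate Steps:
R(t) = 2*t/(-4 + t) (R(t) = (2*t)/(-4 + t) = 2*t/(-4 + t))
G(B) = sqrt(-8 + B) (G(B) = sqrt(B + 2*(-4)) = sqrt(B - 8) = sqrt(-8 + B))
u(r) = 2/3 (u(r) = 4/((2*6/(-4 + 6))) = 4/((2*6/2)) = 4/((2*6*(1/2))) = 4/6 = 4*(1/6) = 2/3)
G(11) - u(18/3) = sqrt(-8 + 11) - 1*2/3 = sqrt(3) - 2/3 = -2/3 + sqrt(3)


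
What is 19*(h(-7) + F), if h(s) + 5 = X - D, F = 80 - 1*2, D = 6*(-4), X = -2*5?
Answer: 1653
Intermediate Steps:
X = -10
D = -24
F = 78 (F = 80 - 2 = 78)
h(s) = 9 (h(s) = -5 + (-10 - 1*(-24)) = -5 + (-10 + 24) = -5 + 14 = 9)
19*(h(-7) + F) = 19*(9 + 78) = 19*87 = 1653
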